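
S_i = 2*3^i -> [2, 6, 18, 54, 162]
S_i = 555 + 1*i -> [555, 556, 557, 558, 559]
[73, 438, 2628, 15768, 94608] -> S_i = 73*6^i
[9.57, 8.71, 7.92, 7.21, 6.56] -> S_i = 9.57*0.91^i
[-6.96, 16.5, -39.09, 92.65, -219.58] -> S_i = -6.96*(-2.37)^i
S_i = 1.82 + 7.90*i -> [1.82, 9.72, 17.62, 25.52, 33.42]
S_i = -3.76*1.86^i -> [-3.76, -6.99, -13.01, -24.2, -45.0]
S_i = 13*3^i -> [13, 39, 117, 351, 1053]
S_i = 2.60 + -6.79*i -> [2.6, -4.19, -10.98, -17.77, -24.56]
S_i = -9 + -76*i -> [-9, -85, -161, -237, -313]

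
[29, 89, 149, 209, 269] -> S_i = 29 + 60*i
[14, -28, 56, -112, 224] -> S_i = 14*-2^i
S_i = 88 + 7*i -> [88, 95, 102, 109, 116]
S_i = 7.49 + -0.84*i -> [7.49, 6.65, 5.81, 4.97, 4.13]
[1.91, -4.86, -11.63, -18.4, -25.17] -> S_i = 1.91 + -6.77*i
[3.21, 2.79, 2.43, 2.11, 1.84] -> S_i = 3.21*0.87^i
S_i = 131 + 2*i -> [131, 133, 135, 137, 139]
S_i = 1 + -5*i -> [1, -4, -9, -14, -19]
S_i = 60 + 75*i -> [60, 135, 210, 285, 360]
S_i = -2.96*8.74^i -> [-2.96, -25.87, -226.11, -1976.18, -17271.79]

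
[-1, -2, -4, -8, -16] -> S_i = -1*2^i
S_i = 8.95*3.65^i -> [8.95, 32.67, 119.24, 435.21, 1588.53]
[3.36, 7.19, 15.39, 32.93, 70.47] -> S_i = 3.36*2.14^i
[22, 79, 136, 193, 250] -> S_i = 22 + 57*i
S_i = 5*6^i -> [5, 30, 180, 1080, 6480]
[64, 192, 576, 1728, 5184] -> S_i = 64*3^i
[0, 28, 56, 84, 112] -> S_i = 0 + 28*i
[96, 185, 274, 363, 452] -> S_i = 96 + 89*i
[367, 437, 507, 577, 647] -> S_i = 367 + 70*i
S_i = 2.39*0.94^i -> [2.39, 2.25, 2.11, 1.99, 1.87]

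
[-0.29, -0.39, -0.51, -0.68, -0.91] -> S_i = -0.29*1.33^i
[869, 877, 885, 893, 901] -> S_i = 869 + 8*i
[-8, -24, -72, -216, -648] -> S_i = -8*3^i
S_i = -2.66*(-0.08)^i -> [-2.66, 0.21, -0.02, 0.0, -0.0]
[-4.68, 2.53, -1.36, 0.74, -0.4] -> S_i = -4.68*(-0.54)^i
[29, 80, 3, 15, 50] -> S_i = Random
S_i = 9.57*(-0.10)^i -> [9.57, -0.96, 0.1, -0.01, 0.0]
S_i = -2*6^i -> [-2, -12, -72, -432, -2592]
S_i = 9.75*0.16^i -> [9.75, 1.56, 0.25, 0.04, 0.01]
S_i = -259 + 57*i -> [-259, -202, -145, -88, -31]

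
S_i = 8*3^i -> [8, 24, 72, 216, 648]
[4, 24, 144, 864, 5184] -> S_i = 4*6^i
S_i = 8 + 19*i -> [8, 27, 46, 65, 84]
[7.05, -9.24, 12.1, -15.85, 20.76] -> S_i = 7.05*(-1.31)^i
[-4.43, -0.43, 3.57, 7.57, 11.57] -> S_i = -4.43 + 4.00*i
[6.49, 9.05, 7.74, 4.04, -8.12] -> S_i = Random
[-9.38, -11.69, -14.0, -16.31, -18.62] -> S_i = -9.38 + -2.31*i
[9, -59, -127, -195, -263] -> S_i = 9 + -68*i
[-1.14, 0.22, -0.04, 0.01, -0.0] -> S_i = -1.14*(-0.19)^i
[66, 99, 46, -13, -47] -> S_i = Random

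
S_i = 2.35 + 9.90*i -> [2.35, 12.25, 22.15, 32.05, 41.95]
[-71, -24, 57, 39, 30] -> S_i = Random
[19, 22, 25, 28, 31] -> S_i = 19 + 3*i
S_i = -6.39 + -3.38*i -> [-6.39, -9.77, -13.15, -16.53, -19.91]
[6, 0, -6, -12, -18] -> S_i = 6 + -6*i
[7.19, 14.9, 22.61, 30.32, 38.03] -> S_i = 7.19 + 7.71*i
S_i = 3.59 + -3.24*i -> [3.59, 0.35, -2.89, -6.13, -9.37]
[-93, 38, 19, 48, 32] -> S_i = Random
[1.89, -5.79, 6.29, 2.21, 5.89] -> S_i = Random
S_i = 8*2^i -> [8, 16, 32, 64, 128]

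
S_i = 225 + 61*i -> [225, 286, 347, 408, 469]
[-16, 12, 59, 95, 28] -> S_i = Random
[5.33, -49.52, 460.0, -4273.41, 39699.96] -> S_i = 5.33*(-9.29)^i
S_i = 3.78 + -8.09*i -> [3.78, -4.31, -12.4, -20.49, -28.58]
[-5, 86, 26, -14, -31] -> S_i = Random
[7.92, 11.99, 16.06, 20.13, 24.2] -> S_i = 7.92 + 4.07*i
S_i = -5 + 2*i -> [-5, -3, -1, 1, 3]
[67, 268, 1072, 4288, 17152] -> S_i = 67*4^i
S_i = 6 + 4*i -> [6, 10, 14, 18, 22]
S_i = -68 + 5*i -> [-68, -63, -58, -53, -48]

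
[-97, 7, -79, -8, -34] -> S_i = Random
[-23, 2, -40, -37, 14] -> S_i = Random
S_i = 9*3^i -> [9, 27, 81, 243, 729]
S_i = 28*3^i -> [28, 84, 252, 756, 2268]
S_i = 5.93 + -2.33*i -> [5.93, 3.6, 1.27, -1.06, -3.39]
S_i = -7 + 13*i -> [-7, 6, 19, 32, 45]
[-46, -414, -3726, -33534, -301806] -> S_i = -46*9^i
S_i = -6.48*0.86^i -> [-6.48, -5.57, -4.79, -4.12, -3.54]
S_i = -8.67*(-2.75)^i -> [-8.67, 23.84, -65.57, 180.31, -495.85]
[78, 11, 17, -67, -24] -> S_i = Random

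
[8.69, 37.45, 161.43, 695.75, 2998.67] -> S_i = 8.69*4.31^i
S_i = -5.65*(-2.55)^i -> [-5.65, 14.41, -36.74, 93.68, -238.9]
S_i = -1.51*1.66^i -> [-1.51, -2.51, -4.16, -6.91, -11.47]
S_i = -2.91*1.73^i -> [-2.91, -5.03, -8.71, -15.07, -26.07]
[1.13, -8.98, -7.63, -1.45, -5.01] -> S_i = Random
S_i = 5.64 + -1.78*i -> [5.64, 3.86, 2.08, 0.3, -1.48]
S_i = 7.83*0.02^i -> [7.83, 0.16, 0.0, 0.0, 0.0]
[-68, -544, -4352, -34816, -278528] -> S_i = -68*8^i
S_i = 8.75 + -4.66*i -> [8.75, 4.09, -0.57, -5.23, -9.89]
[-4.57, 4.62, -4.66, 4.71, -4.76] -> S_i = -4.57*(-1.01)^i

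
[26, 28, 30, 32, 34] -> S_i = 26 + 2*i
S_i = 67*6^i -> [67, 402, 2412, 14472, 86832]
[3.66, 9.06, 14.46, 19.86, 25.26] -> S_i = 3.66 + 5.40*i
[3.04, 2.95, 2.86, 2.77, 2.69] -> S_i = 3.04*0.97^i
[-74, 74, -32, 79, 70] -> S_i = Random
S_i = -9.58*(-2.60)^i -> [-9.58, 24.91, -64.76, 168.38, -437.78]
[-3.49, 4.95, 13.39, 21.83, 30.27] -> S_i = -3.49 + 8.44*i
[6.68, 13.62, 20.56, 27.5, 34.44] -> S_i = 6.68 + 6.94*i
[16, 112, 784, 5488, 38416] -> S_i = 16*7^i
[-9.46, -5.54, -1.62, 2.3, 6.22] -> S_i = -9.46 + 3.92*i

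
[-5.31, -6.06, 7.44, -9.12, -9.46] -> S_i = Random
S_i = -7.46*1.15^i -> [-7.46, -8.58, -9.87, -11.35, -13.05]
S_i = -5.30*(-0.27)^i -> [-5.3, 1.43, -0.39, 0.1, -0.03]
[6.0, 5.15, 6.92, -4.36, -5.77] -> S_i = Random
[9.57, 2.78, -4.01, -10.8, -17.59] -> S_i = 9.57 + -6.79*i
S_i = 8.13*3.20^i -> [8.13, 26.02, 83.25, 266.4, 852.49]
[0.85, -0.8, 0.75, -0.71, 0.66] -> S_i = 0.85*(-0.94)^i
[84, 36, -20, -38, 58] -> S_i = Random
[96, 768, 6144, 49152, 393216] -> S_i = 96*8^i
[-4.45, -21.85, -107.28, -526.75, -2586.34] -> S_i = -4.45*4.91^i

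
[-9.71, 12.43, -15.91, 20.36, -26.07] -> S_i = -9.71*(-1.28)^i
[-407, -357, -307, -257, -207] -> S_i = -407 + 50*i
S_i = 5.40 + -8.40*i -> [5.4, -3.0, -11.4, -19.8, -28.2]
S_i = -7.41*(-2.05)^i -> [-7.41, 15.19, -31.14, 63.84, -130.87]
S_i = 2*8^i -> [2, 16, 128, 1024, 8192]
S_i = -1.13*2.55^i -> [-1.13, -2.88, -7.35, -18.74, -47.78]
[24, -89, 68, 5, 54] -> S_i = Random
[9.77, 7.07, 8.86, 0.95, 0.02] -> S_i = Random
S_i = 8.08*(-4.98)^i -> [8.08, -40.24, 200.39, -997.93, 4969.68]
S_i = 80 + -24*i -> [80, 56, 32, 8, -16]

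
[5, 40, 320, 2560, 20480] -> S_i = 5*8^i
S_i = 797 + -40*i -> [797, 757, 717, 677, 637]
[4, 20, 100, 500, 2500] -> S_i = 4*5^i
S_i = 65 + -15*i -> [65, 50, 35, 20, 5]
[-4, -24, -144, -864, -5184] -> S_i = -4*6^i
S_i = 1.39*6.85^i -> [1.39, 9.52, 65.22, 446.77, 3060.39]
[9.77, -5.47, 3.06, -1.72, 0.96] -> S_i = 9.77*(-0.56)^i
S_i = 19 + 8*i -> [19, 27, 35, 43, 51]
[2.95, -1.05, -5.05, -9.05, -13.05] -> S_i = 2.95 + -4.00*i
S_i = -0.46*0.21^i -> [-0.46, -0.1, -0.02, -0.0, -0.0]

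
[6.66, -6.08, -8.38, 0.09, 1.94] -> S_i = Random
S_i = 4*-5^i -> [4, -20, 100, -500, 2500]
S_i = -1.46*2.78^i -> [-1.46, -4.06, -11.28, -31.37, -87.2]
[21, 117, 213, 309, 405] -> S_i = 21 + 96*i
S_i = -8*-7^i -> [-8, 56, -392, 2744, -19208]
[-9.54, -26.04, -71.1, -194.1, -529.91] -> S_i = -9.54*2.73^i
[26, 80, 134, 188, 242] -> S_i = 26 + 54*i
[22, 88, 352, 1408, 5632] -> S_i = 22*4^i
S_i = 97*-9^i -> [97, -873, 7857, -70713, 636417]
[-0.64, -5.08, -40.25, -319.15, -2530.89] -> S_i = -0.64*7.93^i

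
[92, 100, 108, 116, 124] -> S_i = 92 + 8*i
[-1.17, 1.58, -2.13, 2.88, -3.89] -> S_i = -1.17*(-1.35)^i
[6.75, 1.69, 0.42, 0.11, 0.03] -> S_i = 6.75*0.25^i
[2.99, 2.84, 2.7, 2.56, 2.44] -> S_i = 2.99*0.95^i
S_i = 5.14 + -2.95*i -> [5.14, 2.19, -0.76, -3.71, -6.66]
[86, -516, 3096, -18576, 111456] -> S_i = 86*-6^i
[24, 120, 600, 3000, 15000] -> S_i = 24*5^i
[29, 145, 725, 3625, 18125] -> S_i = 29*5^i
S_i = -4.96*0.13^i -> [-4.96, -0.64, -0.08, -0.01, -0.0]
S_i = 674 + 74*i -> [674, 748, 822, 896, 970]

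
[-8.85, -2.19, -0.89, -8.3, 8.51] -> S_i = Random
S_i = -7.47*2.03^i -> [-7.47, -15.16, -30.78, -62.49, -126.85]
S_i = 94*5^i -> [94, 470, 2350, 11750, 58750]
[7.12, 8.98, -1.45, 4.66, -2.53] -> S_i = Random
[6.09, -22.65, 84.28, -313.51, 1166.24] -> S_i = 6.09*(-3.72)^i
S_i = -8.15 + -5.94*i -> [-8.15, -14.09, -20.03, -25.97, -31.91]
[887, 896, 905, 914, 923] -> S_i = 887 + 9*i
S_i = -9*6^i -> [-9, -54, -324, -1944, -11664]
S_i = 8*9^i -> [8, 72, 648, 5832, 52488]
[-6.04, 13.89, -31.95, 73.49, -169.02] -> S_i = -6.04*(-2.30)^i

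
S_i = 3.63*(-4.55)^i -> [3.63, -16.52, 75.15, -341.93, 1555.79]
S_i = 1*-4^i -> [1, -4, 16, -64, 256]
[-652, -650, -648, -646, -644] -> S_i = -652 + 2*i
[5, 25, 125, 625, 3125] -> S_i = 5*5^i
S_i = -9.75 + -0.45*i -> [-9.75, -10.2, -10.65, -11.1, -11.55]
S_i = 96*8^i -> [96, 768, 6144, 49152, 393216]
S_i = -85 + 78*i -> [-85, -7, 71, 149, 227]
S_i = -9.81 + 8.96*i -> [-9.81, -0.85, 8.11, 17.07, 26.03]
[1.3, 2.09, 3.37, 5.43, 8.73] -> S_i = 1.30*1.61^i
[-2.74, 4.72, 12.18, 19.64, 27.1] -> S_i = -2.74 + 7.46*i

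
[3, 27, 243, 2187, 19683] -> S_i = 3*9^i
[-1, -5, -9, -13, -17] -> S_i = -1 + -4*i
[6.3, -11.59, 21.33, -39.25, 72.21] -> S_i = 6.30*(-1.84)^i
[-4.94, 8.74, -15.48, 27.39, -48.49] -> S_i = -4.94*(-1.77)^i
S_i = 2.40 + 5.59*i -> [2.4, 7.99, 13.58, 19.17, 24.76]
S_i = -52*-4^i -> [-52, 208, -832, 3328, -13312]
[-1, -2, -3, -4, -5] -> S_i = -1 + -1*i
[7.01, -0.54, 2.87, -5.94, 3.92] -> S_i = Random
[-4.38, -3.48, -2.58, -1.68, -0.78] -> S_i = -4.38 + 0.90*i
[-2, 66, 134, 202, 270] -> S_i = -2 + 68*i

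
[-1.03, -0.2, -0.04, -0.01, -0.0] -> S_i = -1.03*0.19^i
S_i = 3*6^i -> [3, 18, 108, 648, 3888]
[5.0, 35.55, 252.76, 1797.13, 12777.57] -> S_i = 5.00*7.11^i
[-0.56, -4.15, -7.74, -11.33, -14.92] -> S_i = -0.56 + -3.59*i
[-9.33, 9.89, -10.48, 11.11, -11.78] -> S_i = -9.33*(-1.06)^i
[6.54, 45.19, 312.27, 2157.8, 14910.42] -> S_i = 6.54*6.91^i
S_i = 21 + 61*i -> [21, 82, 143, 204, 265]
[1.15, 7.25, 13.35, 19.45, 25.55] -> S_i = 1.15 + 6.10*i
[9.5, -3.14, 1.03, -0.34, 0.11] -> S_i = 9.50*(-0.33)^i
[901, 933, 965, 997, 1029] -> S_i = 901 + 32*i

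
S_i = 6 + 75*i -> [6, 81, 156, 231, 306]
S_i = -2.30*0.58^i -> [-2.3, -1.33, -0.77, -0.45, -0.26]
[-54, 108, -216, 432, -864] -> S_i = -54*-2^i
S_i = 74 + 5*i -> [74, 79, 84, 89, 94]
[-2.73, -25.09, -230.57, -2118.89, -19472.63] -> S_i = -2.73*9.19^i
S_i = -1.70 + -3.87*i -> [-1.7, -5.57, -9.44, -13.31, -17.18]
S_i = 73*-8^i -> [73, -584, 4672, -37376, 299008]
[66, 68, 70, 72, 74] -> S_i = 66 + 2*i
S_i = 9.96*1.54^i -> [9.96, 15.34, 23.62, 36.38, 56.02]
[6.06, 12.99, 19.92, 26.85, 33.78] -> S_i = 6.06 + 6.93*i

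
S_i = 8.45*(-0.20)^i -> [8.45, -1.69, 0.34, -0.07, 0.01]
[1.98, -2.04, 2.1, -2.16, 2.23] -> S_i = 1.98*(-1.03)^i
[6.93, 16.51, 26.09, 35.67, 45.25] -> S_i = 6.93 + 9.58*i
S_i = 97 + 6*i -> [97, 103, 109, 115, 121]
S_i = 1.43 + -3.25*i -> [1.43, -1.82, -5.07, -8.32, -11.57]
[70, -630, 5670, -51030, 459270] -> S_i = 70*-9^i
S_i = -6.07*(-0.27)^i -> [-6.07, 1.64, -0.44, 0.12, -0.03]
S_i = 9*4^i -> [9, 36, 144, 576, 2304]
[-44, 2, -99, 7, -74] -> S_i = Random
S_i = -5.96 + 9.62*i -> [-5.96, 3.66, 13.28, 22.9, 32.52]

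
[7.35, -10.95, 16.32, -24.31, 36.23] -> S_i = 7.35*(-1.49)^i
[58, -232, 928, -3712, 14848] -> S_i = 58*-4^i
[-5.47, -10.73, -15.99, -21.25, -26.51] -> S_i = -5.47 + -5.26*i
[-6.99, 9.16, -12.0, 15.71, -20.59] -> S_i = -6.99*(-1.31)^i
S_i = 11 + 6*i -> [11, 17, 23, 29, 35]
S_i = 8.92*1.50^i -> [8.92, 13.38, 20.07, 30.1, 45.16]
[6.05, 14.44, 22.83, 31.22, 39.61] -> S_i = 6.05 + 8.39*i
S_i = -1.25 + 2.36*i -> [-1.25, 1.11, 3.47, 5.83, 8.19]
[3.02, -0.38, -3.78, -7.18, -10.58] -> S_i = 3.02 + -3.40*i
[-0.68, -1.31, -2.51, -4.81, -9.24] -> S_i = -0.68*1.92^i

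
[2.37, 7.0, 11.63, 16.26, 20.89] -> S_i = 2.37 + 4.63*i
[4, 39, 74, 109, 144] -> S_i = 4 + 35*i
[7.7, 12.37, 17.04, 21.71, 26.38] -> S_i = 7.70 + 4.67*i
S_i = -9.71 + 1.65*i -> [-9.71, -8.06, -6.41, -4.76, -3.11]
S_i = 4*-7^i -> [4, -28, 196, -1372, 9604]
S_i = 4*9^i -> [4, 36, 324, 2916, 26244]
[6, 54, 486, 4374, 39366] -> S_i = 6*9^i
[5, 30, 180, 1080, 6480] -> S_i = 5*6^i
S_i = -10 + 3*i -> [-10, -7, -4, -1, 2]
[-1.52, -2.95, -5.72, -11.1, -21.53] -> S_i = -1.52*1.94^i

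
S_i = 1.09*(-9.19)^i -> [1.09, -10.02, 92.06, -846.01, 7774.79]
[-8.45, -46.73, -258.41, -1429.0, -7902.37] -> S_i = -8.45*5.53^i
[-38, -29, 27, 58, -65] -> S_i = Random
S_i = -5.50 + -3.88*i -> [-5.5, -9.38, -13.26, -17.14, -21.02]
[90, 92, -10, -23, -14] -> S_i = Random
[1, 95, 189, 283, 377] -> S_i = 1 + 94*i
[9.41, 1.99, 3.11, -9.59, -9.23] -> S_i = Random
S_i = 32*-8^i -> [32, -256, 2048, -16384, 131072]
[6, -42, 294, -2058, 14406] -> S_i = 6*-7^i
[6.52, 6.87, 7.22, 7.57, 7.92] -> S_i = 6.52 + 0.35*i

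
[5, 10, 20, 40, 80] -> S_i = 5*2^i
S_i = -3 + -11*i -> [-3, -14, -25, -36, -47]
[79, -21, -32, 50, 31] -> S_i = Random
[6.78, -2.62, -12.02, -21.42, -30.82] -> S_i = 6.78 + -9.40*i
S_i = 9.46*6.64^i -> [9.46, 62.81, 417.09, 2769.46, 18389.23]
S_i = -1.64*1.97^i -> [-1.64, -3.23, -6.36, -12.54, -24.7]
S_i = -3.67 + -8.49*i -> [-3.67, -12.16, -20.65, -29.14, -37.63]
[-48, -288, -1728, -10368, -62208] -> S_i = -48*6^i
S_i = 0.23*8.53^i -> [0.23, 1.96, 16.74, 142.75, 1217.65]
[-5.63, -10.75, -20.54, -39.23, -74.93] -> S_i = -5.63*1.91^i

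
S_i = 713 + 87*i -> [713, 800, 887, 974, 1061]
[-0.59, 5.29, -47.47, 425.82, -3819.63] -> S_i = -0.59*(-8.97)^i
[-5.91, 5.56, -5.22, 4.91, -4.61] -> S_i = -5.91*(-0.94)^i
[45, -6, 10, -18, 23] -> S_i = Random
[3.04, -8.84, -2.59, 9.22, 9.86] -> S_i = Random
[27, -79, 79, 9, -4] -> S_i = Random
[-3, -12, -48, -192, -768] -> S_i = -3*4^i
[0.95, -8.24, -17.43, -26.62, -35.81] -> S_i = 0.95 + -9.19*i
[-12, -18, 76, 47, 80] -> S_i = Random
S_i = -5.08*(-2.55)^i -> [-5.08, 12.95, -33.03, 84.23, -214.8]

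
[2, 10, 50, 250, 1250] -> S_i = 2*5^i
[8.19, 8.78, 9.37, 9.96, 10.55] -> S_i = 8.19 + 0.59*i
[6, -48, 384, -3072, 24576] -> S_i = 6*-8^i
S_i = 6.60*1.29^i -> [6.6, 8.51, 10.98, 14.17, 18.28]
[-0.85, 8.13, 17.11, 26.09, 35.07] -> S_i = -0.85 + 8.98*i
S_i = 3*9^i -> [3, 27, 243, 2187, 19683]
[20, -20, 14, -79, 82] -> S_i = Random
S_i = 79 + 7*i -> [79, 86, 93, 100, 107]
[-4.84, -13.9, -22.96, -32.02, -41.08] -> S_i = -4.84 + -9.06*i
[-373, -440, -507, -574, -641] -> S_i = -373 + -67*i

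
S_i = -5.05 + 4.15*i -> [-5.05, -0.9, 3.25, 7.4, 11.55]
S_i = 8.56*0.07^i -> [8.56, 0.6, 0.04, 0.0, 0.0]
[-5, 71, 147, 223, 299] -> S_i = -5 + 76*i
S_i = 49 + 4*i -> [49, 53, 57, 61, 65]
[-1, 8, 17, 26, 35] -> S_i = -1 + 9*i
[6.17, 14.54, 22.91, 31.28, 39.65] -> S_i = 6.17 + 8.37*i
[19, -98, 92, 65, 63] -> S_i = Random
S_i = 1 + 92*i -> [1, 93, 185, 277, 369]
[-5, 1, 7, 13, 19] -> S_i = -5 + 6*i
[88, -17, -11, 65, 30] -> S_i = Random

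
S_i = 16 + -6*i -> [16, 10, 4, -2, -8]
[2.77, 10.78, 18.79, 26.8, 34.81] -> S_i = 2.77 + 8.01*i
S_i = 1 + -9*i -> [1, -8, -17, -26, -35]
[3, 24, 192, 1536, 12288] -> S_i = 3*8^i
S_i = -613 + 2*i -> [-613, -611, -609, -607, -605]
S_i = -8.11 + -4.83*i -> [-8.11, -12.94, -17.77, -22.6, -27.43]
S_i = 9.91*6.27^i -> [9.91, 62.14, 389.59, 2442.73, 15315.95]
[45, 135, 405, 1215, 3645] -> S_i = 45*3^i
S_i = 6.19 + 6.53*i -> [6.19, 12.72, 19.25, 25.78, 32.31]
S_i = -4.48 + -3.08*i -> [-4.48, -7.56, -10.64, -13.72, -16.8]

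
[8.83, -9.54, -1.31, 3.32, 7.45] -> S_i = Random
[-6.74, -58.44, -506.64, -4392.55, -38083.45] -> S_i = -6.74*8.67^i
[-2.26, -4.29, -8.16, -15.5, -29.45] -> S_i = -2.26*1.90^i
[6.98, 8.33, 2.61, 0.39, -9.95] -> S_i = Random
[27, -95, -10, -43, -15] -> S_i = Random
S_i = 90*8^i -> [90, 720, 5760, 46080, 368640]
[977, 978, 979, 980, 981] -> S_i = 977 + 1*i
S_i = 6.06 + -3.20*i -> [6.06, 2.86, -0.34, -3.54, -6.74]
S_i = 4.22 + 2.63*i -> [4.22, 6.85, 9.48, 12.11, 14.74]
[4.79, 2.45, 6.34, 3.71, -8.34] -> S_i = Random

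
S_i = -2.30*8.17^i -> [-2.3, -18.79, -153.52, -1254.28, -10247.46]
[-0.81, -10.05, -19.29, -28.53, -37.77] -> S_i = -0.81 + -9.24*i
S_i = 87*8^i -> [87, 696, 5568, 44544, 356352]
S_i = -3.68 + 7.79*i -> [-3.68, 4.11, 11.9, 19.69, 27.48]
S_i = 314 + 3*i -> [314, 317, 320, 323, 326]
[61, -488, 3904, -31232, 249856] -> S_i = 61*-8^i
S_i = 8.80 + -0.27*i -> [8.8, 8.53, 8.26, 7.99, 7.72]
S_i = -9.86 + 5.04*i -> [-9.86, -4.82, 0.22, 5.26, 10.3]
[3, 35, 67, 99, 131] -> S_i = 3 + 32*i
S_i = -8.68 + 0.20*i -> [-8.68, -8.48, -8.28, -8.08, -7.88]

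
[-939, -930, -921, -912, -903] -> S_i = -939 + 9*i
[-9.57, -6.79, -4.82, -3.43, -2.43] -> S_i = -9.57*0.71^i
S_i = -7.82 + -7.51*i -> [-7.82, -15.33, -22.84, -30.35, -37.86]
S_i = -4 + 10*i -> [-4, 6, 16, 26, 36]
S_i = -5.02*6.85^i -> [-5.02, -34.39, -235.55, -1613.52, -11052.64]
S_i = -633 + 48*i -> [-633, -585, -537, -489, -441]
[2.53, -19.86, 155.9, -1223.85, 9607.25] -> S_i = 2.53*(-7.85)^i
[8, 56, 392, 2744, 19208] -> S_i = 8*7^i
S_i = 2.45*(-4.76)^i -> [2.45, -11.66, 55.51, -264.23, 1257.75]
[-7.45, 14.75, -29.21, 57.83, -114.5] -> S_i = -7.45*(-1.98)^i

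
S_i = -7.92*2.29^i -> [-7.92, -18.14, -41.53, -95.11, -217.8]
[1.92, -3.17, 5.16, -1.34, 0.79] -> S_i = Random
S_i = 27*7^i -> [27, 189, 1323, 9261, 64827]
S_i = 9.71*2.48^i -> [9.71, 24.08, 59.72, 148.11, 367.3]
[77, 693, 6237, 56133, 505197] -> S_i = 77*9^i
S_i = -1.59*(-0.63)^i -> [-1.59, 1.0, -0.63, 0.4, -0.25]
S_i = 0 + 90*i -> [0, 90, 180, 270, 360]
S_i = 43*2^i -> [43, 86, 172, 344, 688]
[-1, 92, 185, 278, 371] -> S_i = -1 + 93*i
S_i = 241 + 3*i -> [241, 244, 247, 250, 253]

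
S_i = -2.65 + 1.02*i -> [-2.65, -1.63, -0.61, 0.41, 1.43]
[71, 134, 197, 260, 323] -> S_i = 71 + 63*i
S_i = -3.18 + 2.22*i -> [-3.18, -0.96, 1.26, 3.48, 5.7]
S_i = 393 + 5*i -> [393, 398, 403, 408, 413]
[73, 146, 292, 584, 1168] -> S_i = 73*2^i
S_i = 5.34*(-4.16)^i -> [5.34, -22.21, 92.41, -384.43, 1599.24]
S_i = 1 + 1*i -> [1, 2, 3, 4, 5]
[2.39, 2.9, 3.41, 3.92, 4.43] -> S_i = 2.39 + 0.51*i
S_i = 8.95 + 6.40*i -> [8.95, 15.35, 21.75, 28.15, 34.55]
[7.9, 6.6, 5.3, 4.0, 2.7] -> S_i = 7.90 + -1.30*i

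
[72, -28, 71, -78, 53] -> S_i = Random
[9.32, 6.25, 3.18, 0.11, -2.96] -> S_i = 9.32 + -3.07*i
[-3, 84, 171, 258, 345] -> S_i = -3 + 87*i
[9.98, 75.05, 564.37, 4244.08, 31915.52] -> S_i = 9.98*7.52^i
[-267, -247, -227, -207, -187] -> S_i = -267 + 20*i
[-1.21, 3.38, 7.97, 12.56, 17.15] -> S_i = -1.21 + 4.59*i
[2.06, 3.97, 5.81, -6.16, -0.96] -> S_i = Random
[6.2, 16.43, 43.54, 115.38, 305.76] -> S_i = 6.20*2.65^i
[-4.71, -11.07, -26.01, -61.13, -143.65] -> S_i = -4.71*2.35^i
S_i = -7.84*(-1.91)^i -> [-7.84, 14.97, -28.6, 54.63, -104.34]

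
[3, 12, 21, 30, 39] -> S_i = 3 + 9*i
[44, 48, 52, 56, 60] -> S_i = 44 + 4*i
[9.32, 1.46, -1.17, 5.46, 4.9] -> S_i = Random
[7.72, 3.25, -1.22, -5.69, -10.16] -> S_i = 7.72 + -4.47*i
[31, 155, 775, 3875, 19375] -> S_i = 31*5^i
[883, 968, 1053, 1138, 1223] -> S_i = 883 + 85*i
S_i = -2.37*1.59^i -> [-2.37, -3.77, -5.99, -9.53, -15.15]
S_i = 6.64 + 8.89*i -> [6.64, 15.53, 24.42, 33.31, 42.2]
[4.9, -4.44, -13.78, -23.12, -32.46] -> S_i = 4.90 + -9.34*i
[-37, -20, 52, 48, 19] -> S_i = Random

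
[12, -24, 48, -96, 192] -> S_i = 12*-2^i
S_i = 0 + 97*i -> [0, 97, 194, 291, 388]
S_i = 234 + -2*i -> [234, 232, 230, 228, 226]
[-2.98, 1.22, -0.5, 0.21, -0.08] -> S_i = -2.98*(-0.41)^i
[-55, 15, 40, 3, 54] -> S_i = Random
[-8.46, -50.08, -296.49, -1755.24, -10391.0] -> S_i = -8.46*5.92^i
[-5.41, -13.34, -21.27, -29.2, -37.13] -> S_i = -5.41 + -7.93*i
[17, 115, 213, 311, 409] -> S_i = 17 + 98*i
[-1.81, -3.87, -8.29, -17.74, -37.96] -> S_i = -1.81*2.14^i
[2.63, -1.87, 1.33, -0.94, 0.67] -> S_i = 2.63*(-0.71)^i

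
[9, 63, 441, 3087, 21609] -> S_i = 9*7^i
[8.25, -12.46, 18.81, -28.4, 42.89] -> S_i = 8.25*(-1.51)^i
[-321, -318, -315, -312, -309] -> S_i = -321 + 3*i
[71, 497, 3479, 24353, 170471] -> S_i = 71*7^i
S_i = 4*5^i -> [4, 20, 100, 500, 2500]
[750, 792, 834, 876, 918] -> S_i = 750 + 42*i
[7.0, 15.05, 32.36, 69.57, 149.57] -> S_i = 7.00*2.15^i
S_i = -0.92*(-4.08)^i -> [-0.92, 3.75, -15.31, 62.48, -254.93]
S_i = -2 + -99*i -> [-2, -101, -200, -299, -398]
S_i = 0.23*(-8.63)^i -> [0.23, -1.98, 17.13, -147.83, 1275.77]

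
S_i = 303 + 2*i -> [303, 305, 307, 309, 311]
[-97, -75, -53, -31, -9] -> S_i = -97 + 22*i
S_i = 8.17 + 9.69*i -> [8.17, 17.86, 27.55, 37.24, 46.93]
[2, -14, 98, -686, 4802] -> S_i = 2*-7^i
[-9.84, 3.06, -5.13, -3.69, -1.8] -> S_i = Random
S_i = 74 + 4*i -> [74, 78, 82, 86, 90]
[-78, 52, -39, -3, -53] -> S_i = Random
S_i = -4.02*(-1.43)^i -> [-4.02, 5.75, -8.22, 11.76, -16.81]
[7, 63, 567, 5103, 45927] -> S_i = 7*9^i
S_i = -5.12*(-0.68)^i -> [-5.12, 3.48, -2.37, 1.61, -1.09]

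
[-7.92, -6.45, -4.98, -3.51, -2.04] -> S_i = -7.92 + 1.47*i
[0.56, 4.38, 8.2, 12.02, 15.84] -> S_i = 0.56 + 3.82*i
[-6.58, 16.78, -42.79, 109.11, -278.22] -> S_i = -6.58*(-2.55)^i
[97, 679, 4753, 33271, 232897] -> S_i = 97*7^i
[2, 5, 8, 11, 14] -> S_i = 2 + 3*i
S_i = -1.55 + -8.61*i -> [-1.55, -10.16, -18.77, -27.38, -35.99]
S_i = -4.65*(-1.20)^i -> [-4.65, 5.58, -6.7, 8.04, -9.64]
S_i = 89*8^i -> [89, 712, 5696, 45568, 364544]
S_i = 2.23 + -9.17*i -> [2.23, -6.94, -16.11, -25.28, -34.45]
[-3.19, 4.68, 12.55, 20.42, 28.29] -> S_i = -3.19 + 7.87*i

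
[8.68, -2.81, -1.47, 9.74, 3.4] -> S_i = Random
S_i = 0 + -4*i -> [0, -4, -8, -12, -16]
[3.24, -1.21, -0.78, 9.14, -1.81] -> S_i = Random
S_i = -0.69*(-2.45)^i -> [-0.69, 1.69, -4.14, 10.15, -24.86]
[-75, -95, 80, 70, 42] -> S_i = Random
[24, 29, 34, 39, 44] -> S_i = 24 + 5*i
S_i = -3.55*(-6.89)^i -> [-3.55, 24.46, -168.53, 1161.14, -8000.28]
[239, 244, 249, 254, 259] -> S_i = 239 + 5*i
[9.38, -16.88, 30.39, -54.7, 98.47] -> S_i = 9.38*(-1.80)^i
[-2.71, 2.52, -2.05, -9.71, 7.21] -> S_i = Random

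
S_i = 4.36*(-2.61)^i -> [4.36, -11.38, 29.7, -77.52, 202.32]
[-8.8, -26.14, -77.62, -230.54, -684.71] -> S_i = -8.80*2.97^i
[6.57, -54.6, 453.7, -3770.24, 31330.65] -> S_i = 6.57*(-8.31)^i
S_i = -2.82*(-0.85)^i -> [-2.82, 2.4, -2.04, 1.73, -1.47]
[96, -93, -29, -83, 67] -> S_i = Random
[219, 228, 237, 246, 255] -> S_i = 219 + 9*i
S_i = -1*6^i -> [-1, -6, -36, -216, -1296]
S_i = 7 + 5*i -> [7, 12, 17, 22, 27]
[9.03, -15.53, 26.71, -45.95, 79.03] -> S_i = 9.03*(-1.72)^i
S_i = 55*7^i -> [55, 385, 2695, 18865, 132055]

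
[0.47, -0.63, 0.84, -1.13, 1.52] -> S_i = 0.47*(-1.34)^i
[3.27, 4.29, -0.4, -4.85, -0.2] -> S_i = Random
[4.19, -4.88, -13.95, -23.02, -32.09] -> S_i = 4.19 + -9.07*i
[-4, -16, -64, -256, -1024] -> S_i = -4*4^i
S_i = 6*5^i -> [6, 30, 150, 750, 3750]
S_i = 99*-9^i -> [99, -891, 8019, -72171, 649539]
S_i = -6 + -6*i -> [-6, -12, -18, -24, -30]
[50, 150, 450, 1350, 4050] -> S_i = 50*3^i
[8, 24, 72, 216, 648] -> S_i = 8*3^i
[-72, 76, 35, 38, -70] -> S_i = Random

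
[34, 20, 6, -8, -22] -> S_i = 34 + -14*i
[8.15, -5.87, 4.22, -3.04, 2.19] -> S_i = 8.15*(-0.72)^i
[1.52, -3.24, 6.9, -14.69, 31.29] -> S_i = 1.52*(-2.13)^i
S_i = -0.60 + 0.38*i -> [-0.6, -0.22, 0.16, 0.54, 0.92]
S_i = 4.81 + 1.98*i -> [4.81, 6.79, 8.77, 10.75, 12.73]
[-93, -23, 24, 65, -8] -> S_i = Random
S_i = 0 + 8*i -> [0, 8, 16, 24, 32]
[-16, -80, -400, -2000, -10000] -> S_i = -16*5^i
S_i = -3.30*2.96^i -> [-3.3, -9.77, -28.91, -85.58, -253.33]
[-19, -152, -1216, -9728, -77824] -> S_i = -19*8^i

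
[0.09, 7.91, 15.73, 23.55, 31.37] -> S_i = 0.09 + 7.82*i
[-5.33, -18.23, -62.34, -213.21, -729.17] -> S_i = -5.33*3.42^i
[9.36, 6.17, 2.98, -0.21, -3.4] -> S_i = 9.36 + -3.19*i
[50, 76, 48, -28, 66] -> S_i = Random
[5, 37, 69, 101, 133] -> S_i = 5 + 32*i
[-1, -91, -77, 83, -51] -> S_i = Random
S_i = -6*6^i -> [-6, -36, -216, -1296, -7776]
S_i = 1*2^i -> [1, 2, 4, 8, 16]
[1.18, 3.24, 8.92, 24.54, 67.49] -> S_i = 1.18*2.75^i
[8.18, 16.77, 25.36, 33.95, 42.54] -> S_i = 8.18 + 8.59*i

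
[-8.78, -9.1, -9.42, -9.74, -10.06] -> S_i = -8.78 + -0.32*i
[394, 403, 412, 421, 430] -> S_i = 394 + 9*i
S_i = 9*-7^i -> [9, -63, 441, -3087, 21609]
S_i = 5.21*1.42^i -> [5.21, 7.4, 10.51, 14.92, 21.18]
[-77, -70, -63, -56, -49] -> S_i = -77 + 7*i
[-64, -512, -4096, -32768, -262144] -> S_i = -64*8^i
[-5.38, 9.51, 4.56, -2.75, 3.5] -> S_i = Random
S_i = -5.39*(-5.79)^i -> [-5.39, 31.21, -180.69, 1046.22, -6057.63]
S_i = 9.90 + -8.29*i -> [9.9, 1.61, -6.68, -14.97, -23.26]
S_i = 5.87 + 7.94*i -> [5.87, 13.81, 21.75, 29.69, 37.63]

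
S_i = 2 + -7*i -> [2, -5, -12, -19, -26]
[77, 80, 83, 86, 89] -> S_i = 77 + 3*i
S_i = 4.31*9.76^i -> [4.31, 42.07, 410.56, 4007.07, 39108.98]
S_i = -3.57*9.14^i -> [-3.57, -32.63, -298.24, -2725.88, -24914.55]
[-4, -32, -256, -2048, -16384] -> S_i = -4*8^i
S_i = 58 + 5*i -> [58, 63, 68, 73, 78]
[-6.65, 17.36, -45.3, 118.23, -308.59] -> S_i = -6.65*(-2.61)^i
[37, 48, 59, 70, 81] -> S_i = 37 + 11*i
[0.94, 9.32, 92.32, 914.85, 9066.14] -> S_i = 0.94*9.91^i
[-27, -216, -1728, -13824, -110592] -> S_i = -27*8^i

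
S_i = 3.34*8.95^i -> [3.34, 29.89, 267.54, 2394.5, 21430.81]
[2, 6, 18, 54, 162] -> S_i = 2*3^i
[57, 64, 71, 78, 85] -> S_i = 57 + 7*i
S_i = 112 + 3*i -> [112, 115, 118, 121, 124]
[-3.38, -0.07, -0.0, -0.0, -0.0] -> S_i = -3.38*0.02^i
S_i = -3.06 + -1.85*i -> [-3.06, -4.91, -6.76, -8.61, -10.46]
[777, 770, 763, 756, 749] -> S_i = 777 + -7*i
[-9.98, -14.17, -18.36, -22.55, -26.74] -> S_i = -9.98 + -4.19*i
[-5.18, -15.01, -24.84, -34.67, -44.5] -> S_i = -5.18 + -9.83*i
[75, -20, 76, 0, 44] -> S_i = Random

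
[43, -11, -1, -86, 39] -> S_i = Random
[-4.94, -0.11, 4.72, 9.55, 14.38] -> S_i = -4.94 + 4.83*i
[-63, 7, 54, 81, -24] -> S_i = Random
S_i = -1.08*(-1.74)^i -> [-1.08, 1.88, -3.27, 5.69, -9.9]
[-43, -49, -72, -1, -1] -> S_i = Random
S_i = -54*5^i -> [-54, -270, -1350, -6750, -33750]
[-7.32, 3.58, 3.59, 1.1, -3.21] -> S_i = Random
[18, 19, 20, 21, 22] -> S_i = 18 + 1*i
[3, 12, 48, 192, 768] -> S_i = 3*4^i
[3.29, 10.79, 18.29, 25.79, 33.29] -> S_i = 3.29 + 7.50*i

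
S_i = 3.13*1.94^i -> [3.13, 6.07, 11.78, 22.85, 44.34]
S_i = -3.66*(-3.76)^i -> [-3.66, 13.76, -51.74, 194.56, -731.53]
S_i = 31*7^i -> [31, 217, 1519, 10633, 74431]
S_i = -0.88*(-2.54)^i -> [-0.88, 2.24, -5.68, 14.42, -36.63]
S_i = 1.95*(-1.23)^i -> [1.95, -2.4, 2.95, -3.63, 4.46]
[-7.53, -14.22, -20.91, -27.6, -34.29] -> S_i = -7.53 + -6.69*i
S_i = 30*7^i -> [30, 210, 1470, 10290, 72030]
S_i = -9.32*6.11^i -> [-9.32, -56.95, -347.94, -2125.88, -12989.15]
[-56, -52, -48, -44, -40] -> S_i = -56 + 4*i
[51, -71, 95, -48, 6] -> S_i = Random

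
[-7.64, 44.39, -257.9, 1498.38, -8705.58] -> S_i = -7.64*(-5.81)^i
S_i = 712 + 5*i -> [712, 717, 722, 727, 732]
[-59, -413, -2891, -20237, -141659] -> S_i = -59*7^i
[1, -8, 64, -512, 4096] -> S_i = 1*-8^i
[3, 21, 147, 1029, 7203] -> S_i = 3*7^i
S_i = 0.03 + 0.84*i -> [0.03, 0.87, 1.71, 2.55, 3.39]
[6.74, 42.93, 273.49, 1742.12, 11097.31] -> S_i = 6.74*6.37^i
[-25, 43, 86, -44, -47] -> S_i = Random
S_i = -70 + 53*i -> [-70, -17, 36, 89, 142]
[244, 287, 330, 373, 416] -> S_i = 244 + 43*i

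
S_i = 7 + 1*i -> [7, 8, 9, 10, 11]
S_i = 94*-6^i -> [94, -564, 3384, -20304, 121824]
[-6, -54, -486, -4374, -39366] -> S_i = -6*9^i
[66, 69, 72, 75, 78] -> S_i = 66 + 3*i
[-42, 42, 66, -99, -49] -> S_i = Random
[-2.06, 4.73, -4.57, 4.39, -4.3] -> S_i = Random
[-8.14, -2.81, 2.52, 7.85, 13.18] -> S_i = -8.14 + 5.33*i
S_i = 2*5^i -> [2, 10, 50, 250, 1250]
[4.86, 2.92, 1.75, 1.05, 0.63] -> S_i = 4.86*0.60^i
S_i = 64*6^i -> [64, 384, 2304, 13824, 82944]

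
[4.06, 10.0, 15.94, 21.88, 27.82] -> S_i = 4.06 + 5.94*i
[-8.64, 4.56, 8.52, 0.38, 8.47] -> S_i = Random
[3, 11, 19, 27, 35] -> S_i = 3 + 8*i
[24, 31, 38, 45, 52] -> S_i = 24 + 7*i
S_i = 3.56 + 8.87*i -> [3.56, 12.43, 21.3, 30.17, 39.04]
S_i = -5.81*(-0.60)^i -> [-5.81, 3.49, -2.09, 1.25, -0.75]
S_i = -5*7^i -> [-5, -35, -245, -1715, -12005]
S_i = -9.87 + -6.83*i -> [-9.87, -16.7, -23.53, -30.36, -37.19]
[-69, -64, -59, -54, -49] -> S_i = -69 + 5*i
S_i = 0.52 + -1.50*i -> [0.52, -0.98, -2.48, -3.98, -5.48]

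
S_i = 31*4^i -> [31, 124, 496, 1984, 7936]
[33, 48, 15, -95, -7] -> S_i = Random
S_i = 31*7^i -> [31, 217, 1519, 10633, 74431]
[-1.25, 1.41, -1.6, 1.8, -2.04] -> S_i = -1.25*(-1.13)^i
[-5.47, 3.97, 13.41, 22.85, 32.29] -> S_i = -5.47 + 9.44*i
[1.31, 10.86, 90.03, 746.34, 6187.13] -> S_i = 1.31*8.29^i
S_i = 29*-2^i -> [29, -58, 116, -232, 464]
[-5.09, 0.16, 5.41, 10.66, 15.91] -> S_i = -5.09 + 5.25*i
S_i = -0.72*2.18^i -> [-0.72, -1.57, -3.42, -7.46, -16.26]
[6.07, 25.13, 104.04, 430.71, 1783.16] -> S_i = 6.07*4.14^i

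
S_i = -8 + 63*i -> [-8, 55, 118, 181, 244]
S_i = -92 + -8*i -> [-92, -100, -108, -116, -124]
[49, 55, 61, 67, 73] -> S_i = 49 + 6*i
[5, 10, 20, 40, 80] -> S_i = 5*2^i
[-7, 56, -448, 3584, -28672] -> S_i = -7*-8^i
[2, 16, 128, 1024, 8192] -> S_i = 2*8^i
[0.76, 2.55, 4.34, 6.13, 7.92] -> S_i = 0.76 + 1.79*i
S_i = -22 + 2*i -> [-22, -20, -18, -16, -14]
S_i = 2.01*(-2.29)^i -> [2.01, -4.6, 10.54, -24.14, 55.28]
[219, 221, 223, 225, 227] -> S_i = 219 + 2*i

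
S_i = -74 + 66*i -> [-74, -8, 58, 124, 190]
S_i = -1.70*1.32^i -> [-1.7, -2.24, -2.96, -3.91, -5.16]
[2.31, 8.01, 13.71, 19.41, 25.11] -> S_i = 2.31 + 5.70*i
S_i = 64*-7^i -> [64, -448, 3136, -21952, 153664]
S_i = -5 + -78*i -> [-5, -83, -161, -239, -317]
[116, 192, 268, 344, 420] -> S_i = 116 + 76*i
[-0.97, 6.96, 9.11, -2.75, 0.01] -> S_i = Random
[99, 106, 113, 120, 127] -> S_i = 99 + 7*i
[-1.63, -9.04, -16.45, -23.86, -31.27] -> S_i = -1.63 + -7.41*i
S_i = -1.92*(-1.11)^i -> [-1.92, 2.13, -2.37, 2.63, -2.91]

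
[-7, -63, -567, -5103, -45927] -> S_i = -7*9^i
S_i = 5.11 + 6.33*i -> [5.11, 11.44, 17.77, 24.1, 30.43]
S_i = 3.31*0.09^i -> [3.31, 0.3, 0.03, 0.0, 0.0]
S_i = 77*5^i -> [77, 385, 1925, 9625, 48125]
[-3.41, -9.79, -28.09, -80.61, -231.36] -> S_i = -3.41*2.87^i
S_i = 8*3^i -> [8, 24, 72, 216, 648]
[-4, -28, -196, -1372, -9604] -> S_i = -4*7^i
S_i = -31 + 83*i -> [-31, 52, 135, 218, 301]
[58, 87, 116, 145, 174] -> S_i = 58 + 29*i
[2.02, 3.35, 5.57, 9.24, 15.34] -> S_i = 2.02*1.66^i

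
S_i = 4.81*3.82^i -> [4.81, 18.37, 70.19, 268.12, 1024.23]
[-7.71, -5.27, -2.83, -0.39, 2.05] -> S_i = -7.71 + 2.44*i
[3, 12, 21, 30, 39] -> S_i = 3 + 9*i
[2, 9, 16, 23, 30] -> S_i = 2 + 7*i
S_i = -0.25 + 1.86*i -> [-0.25, 1.61, 3.47, 5.33, 7.19]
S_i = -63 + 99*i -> [-63, 36, 135, 234, 333]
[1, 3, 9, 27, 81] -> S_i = 1*3^i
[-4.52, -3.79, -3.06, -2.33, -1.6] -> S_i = -4.52 + 0.73*i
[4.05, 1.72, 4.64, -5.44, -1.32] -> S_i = Random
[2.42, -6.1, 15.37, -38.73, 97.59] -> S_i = 2.42*(-2.52)^i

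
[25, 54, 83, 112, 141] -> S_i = 25 + 29*i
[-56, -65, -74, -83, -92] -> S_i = -56 + -9*i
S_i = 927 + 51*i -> [927, 978, 1029, 1080, 1131]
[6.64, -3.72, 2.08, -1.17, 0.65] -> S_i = 6.64*(-0.56)^i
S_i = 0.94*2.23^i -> [0.94, 2.1, 4.67, 10.42, 23.25]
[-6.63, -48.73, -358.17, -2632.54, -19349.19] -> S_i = -6.63*7.35^i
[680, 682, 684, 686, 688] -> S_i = 680 + 2*i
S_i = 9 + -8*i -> [9, 1, -7, -15, -23]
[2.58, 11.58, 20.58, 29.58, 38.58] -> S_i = 2.58 + 9.00*i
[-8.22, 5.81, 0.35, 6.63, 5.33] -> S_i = Random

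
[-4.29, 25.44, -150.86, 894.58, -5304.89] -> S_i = -4.29*(-5.93)^i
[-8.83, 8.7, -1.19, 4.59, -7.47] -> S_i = Random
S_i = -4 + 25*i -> [-4, 21, 46, 71, 96]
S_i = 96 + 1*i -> [96, 97, 98, 99, 100]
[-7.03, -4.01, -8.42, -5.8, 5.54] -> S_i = Random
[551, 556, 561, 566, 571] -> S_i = 551 + 5*i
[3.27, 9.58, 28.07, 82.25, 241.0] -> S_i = 3.27*2.93^i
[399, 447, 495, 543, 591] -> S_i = 399 + 48*i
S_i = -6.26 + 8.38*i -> [-6.26, 2.12, 10.5, 18.88, 27.26]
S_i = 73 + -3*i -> [73, 70, 67, 64, 61]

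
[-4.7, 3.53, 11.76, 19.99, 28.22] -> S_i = -4.70 + 8.23*i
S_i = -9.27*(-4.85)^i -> [-9.27, 44.96, -218.05, 1057.56, -5129.17]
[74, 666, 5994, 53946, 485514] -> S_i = 74*9^i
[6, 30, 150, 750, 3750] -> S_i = 6*5^i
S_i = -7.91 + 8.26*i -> [-7.91, 0.35, 8.61, 16.87, 25.13]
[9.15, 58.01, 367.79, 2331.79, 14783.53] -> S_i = 9.15*6.34^i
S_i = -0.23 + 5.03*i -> [-0.23, 4.8, 9.83, 14.86, 19.89]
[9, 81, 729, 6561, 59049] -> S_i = 9*9^i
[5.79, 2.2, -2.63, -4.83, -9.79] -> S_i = Random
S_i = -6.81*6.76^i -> [-6.81, -46.04, -311.2, -2103.72, -14221.12]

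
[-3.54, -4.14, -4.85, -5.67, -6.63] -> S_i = -3.54*1.17^i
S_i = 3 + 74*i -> [3, 77, 151, 225, 299]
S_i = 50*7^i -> [50, 350, 2450, 17150, 120050]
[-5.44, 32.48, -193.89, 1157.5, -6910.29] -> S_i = -5.44*(-5.97)^i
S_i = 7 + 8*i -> [7, 15, 23, 31, 39]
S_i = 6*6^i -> [6, 36, 216, 1296, 7776]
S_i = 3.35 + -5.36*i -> [3.35, -2.01, -7.37, -12.73, -18.09]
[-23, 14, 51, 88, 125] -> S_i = -23 + 37*i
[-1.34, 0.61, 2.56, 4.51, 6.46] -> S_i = -1.34 + 1.95*i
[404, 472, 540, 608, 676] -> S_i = 404 + 68*i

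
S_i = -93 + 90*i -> [-93, -3, 87, 177, 267]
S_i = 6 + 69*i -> [6, 75, 144, 213, 282]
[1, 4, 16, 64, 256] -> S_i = 1*4^i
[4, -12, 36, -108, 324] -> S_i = 4*-3^i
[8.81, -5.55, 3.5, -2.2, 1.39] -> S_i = 8.81*(-0.63)^i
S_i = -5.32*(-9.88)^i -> [-5.32, 52.56, -519.31, 5130.77, -50692.0]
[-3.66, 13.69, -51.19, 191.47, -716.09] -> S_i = -3.66*(-3.74)^i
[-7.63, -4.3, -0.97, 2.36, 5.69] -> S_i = -7.63 + 3.33*i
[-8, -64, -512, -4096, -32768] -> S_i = -8*8^i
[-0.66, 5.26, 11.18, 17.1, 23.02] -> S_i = -0.66 + 5.92*i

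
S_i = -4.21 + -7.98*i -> [-4.21, -12.19, -20.17, -28.15, -36.13]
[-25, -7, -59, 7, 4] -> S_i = Random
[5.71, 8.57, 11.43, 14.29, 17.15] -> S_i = 5.71 + 2.86*i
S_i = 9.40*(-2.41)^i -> [9.4, -22.65, 54.6, -131.58, 317.1]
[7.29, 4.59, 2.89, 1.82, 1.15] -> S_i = 7.29*0.63^i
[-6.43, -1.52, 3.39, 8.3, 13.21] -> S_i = -6.43 + 4.91*i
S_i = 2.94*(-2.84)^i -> [2.94, -8.35, 23.71, -67.34, 191.26]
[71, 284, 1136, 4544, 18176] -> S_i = 71*4^i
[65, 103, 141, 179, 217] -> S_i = 65 + 38*i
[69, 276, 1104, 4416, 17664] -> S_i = 69*4^i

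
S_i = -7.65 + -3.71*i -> [-7.65, -11.36, -15.07, -18.78, -22.49]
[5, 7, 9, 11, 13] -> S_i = 5 + 2*i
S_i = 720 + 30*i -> [720, 750, 780, 810, 840]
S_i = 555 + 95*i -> [555, 650, 745, 840, 935]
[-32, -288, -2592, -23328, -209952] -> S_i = -32*9^i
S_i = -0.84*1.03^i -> [-0.84, -0.87, -0.89, -0.92, -0.95]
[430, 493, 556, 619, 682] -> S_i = 430 + 63*i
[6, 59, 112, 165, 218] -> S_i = 6 + 53*i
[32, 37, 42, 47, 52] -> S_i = 32 + 5*i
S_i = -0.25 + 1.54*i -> [-0.25, 1.29, 2.83, 4.37, 5.91]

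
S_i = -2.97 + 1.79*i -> [-2.97, -1.18, 0.61, 2.4, 4.19]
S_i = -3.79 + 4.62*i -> [-3.79, 0.83, 5.45, 10.07, 14.69]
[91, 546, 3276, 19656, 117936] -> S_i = 91*6^i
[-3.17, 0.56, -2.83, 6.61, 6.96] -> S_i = Random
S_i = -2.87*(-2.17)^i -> [-2.87, 6.23, -13.51, 29.33, -63.64]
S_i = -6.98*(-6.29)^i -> [-6.98, 43.9, -276.16, 1737.03, -10925.92]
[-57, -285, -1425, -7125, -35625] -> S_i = -57*5^i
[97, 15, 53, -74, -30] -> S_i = Random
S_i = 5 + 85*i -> [5, 90, 175, 260, 345]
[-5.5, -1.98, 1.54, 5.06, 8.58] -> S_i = -5.50 + 3.52*i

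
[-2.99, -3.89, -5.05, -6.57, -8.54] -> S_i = -2.99*1.30^i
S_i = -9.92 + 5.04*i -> [-9.92, -4.88, 0.16, 5.2, 10.24]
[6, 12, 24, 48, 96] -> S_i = 6*2^i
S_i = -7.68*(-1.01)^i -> [-7.68, 7.76, -7.83, 7.91, -7.99]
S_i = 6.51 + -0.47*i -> [6.51, 6.04, 5.57, 5.1, 4.63]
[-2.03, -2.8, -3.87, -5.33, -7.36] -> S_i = -2.03*1.38^i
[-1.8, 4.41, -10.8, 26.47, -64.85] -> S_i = -1.80*(-2.45)^i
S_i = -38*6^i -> [-38, -228, -1368, -8208, -49248]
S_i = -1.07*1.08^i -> [-1.07, -1.16, -1.25, -1.35, -1.46]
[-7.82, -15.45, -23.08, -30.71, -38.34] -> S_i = -7.82 + -7.63*i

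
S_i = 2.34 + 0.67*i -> [2.34, 3.01, 3.68, 4.35, 5.02]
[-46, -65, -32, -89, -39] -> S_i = Random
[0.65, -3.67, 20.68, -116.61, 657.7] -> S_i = 0.65*(-5.64)^i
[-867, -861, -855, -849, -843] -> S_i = -867 + 6*i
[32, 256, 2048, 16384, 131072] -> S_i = 32*8^i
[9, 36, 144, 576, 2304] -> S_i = 9*4^i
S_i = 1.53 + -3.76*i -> [1.53, -2.23, -5.99, -9.75, -13.51]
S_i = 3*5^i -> [3, 15, 75, 375, 1875]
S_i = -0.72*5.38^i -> [-0.72, -3.87, -20.84, -112.12, -603.2]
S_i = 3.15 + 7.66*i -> [3.15, 10.81, 18.47, 26.13, 33.79]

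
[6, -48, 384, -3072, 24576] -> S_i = 6*-8^i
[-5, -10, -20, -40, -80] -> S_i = -5*2^i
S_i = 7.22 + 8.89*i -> [7.22, 16.11, 25.0, 33.89, 42.78]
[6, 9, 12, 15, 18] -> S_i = 6 + 3*i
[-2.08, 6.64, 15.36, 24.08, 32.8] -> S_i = -2.08 + 8.72*i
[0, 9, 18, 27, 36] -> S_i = 0 + 9*i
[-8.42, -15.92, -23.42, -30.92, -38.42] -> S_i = -8.42 + -7.50*i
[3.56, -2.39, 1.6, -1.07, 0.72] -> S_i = 3.56*(-0.67)^i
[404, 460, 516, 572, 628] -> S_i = 404 + 56*i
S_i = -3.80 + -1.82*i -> [-3.8, -5.62, -7.44, -9.26, -11.08]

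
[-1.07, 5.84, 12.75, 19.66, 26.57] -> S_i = -1.07 + 6.91*i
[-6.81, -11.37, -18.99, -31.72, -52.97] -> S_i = -6.81*1.67^i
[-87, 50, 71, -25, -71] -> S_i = Random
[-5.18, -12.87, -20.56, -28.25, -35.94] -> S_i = -5.18 + -7.69*i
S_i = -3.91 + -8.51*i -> [-3.91, -12.42, -20.93, -29.44, -37.95]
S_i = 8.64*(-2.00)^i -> [8.64, -17.28, 34.56, -69.12, 138.24]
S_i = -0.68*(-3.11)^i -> [-0.68, 2.11, -6.58, 20.45, -63.61]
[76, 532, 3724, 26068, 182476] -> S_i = 76*7^i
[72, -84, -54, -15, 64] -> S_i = Random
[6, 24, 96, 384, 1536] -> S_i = 6*4^i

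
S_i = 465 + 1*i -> [465, 466, 467, 468, 469]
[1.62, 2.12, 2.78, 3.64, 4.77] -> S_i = 1.62*1.31^i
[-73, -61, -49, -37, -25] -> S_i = -73 + 12*i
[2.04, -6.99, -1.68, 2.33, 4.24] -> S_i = Random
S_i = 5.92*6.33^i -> [5.92, 37.47, 237.21, 1501.53, 9504.66]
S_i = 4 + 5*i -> [4, 9, 14, 19, 24]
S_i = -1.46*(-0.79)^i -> [-1.46, 1.15, -0.91, 0.72, -0.57]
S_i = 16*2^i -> [16, 32, 64, 128, 256]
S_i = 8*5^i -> [8, 40, 200, 1000, 5000]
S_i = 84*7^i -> [84, 588, 4116, 28812, 201684]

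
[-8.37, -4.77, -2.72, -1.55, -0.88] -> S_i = -8.37*0.57^i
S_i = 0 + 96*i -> [0, 96, 192, 288, 384]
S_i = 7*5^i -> [7, 35, 175, 875, 4375]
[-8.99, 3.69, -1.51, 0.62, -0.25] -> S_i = -8.99*(-0.41)^i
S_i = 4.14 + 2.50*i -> [4.14, 6.64, 9.14, 11.64, 14.14]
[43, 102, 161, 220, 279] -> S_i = 43 + 59*i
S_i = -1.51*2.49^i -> [-1.51, -3.76, -9.36, -23.31, -58.05]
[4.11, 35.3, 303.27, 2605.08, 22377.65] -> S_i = 4.11*8.59^i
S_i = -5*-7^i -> [-5, 35, -245, 1715, -12005]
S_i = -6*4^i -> [-6, -24, -96, -384, -1536]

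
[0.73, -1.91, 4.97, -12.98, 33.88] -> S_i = 0.73*(-2.61)^i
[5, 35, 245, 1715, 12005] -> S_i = 5*7^i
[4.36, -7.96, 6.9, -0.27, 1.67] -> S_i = Random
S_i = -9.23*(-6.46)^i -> [-9.23, 59.63, -385.18, 2488.28, -16074.29]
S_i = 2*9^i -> [2, 18, 162, 1458, 13122]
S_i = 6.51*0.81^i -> [6.51, 5.27, 4.27, 3.46, 2.8]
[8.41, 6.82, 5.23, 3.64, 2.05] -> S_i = 8.41 + -1.59*i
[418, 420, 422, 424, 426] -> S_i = 418 + 2*i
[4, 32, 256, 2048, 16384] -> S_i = 4*8^i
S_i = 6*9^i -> [6, 54, 486, 4374, 39366]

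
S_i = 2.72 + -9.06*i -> [2.72, -6.34, -15.4, -24.46, -33.52]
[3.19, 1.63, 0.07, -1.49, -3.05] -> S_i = 3.19 + -1.56*i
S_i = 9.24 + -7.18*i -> [9.24, 2.06, -5.12, -12.3, -19.48]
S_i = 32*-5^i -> [32, -160, 800, -4000, 20000]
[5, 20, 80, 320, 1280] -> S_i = 5*4^i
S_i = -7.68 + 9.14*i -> [-7.68, 1.46, 10.6, 19.74, 28.88]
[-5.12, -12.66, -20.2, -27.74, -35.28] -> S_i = -5.12 + -7.54*i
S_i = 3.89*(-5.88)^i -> [3.89, -22.87, 134.49, -790.83, 4650.06]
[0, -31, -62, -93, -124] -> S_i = 0 + -31*i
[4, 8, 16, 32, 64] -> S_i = 4*2^i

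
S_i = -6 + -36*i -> [-6, -42, -78, -114, -150]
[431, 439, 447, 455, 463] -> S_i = 431 + 8*i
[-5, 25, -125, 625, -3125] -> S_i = -5*-5^i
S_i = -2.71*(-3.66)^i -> [-2.71, 9.92, -36.3, 132.87, -486.29]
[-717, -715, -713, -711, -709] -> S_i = -717 + 2*i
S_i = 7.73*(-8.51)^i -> [7.73, -65.78, 559.81, -4763.96, 40541.31]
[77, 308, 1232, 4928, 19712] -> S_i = 77*4^i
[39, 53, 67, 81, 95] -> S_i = 39 + 14*i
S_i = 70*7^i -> [70, 490, 3430, 24010, 168070]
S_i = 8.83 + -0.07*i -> [8.83, 8.76, 8.69, 8.62, 8.55]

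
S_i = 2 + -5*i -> [2, -3, -8, -13, -18]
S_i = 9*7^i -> [9, 63, 441, 3087, 21609]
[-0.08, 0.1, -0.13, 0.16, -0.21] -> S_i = -0.08*(-1.27)^i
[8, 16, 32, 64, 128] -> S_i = 8*2^i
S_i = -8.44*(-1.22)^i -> [-8.44, 10.3, -12.56, 15.33, -18.7]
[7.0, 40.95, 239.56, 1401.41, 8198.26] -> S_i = 7.00*5.85^i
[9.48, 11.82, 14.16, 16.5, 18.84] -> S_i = 9.48 + 2.34*i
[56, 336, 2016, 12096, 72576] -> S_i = 56*6^i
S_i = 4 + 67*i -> [4, 71, 138, 205, 272]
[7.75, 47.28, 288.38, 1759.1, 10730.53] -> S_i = 7.75*6.10^i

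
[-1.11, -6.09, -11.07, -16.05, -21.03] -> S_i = -1.11 + -4.98*i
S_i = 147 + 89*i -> [147, 236, 325, 414, 503]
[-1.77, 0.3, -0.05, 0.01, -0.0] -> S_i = -1.77*(-0.17)^i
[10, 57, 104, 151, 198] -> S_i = 10 + 47*i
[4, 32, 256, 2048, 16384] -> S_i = 4*8^i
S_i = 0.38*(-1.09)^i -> [0.38, -0.41, 0.45, -0.49, 0.54]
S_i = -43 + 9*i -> [-43, -34, -25, -16, -7]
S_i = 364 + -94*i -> [364, 270, 176, 82, -12]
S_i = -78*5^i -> [-78, -390, -1950, -9750, -48750]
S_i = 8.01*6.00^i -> [8.01, 48.06, 288.36, 1730.16, 10380.96]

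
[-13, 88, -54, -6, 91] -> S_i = Random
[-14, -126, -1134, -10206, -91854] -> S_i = -14*9^i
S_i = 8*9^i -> [8, 72, 648, 5832, 52488]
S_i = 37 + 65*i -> [37, 102, 167, 232, 297]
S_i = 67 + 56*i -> [67, 123, 179, 235, 291]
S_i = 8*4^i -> [8, 32, 128, 512, 2048]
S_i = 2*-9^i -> [2, -18, 162, -1458, 13122]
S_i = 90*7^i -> [90, 630, 4410, 30870, 216090]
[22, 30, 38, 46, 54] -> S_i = 22 + 8*i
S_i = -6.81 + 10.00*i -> [-6.81, 3.19, 13.19, 23.19, 33.19]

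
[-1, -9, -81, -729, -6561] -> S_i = -1*9^i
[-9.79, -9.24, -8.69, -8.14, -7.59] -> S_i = -9.79 + 0.55*i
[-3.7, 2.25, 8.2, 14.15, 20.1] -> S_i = -3.70 + 5.95*i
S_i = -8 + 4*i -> [-8, -4, 0, 4, 8]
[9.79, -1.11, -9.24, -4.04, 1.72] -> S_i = Random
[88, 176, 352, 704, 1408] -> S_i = 88*2^i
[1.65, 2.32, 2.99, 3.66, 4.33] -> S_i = 1.65 + 0.67*i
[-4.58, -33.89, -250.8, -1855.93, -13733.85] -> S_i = -4.58*7.40^i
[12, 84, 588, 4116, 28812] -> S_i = 12*7^i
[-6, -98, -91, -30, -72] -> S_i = Random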